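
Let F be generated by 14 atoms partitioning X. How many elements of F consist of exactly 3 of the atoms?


Each element of F is a union of some subset of the 14 atoms.
Elements that are unions of exactly 3 atoms correspond to 3-element subsets of the 14 atoms.
Count = C(14, 3) = 14! / (3! * 11!) = 364.


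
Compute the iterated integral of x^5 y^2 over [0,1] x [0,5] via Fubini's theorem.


By Fubini's theorem, the double integral factors as a product of single integrals:
Step 1: integral_0^1 x^5 dx = [x^6/6] from 0 to 1
     = 1^6/6 = 0.166667
Step 2: integral_0^5 y^2 dy = [y^3/3] from 0 to 5
     = 5^3/3 = 41.666667
Step 3: Double integral = 0.166667 * 41.666667 = 6.944444


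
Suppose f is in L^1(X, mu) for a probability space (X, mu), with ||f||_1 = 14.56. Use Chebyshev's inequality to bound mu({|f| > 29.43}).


Chebyshev/Markov inequality: mu(|f| > eps) <= (||f||_p / eps)^p
Step 1: ||f||_1 / eps = 14.56 / 29.43 = 0.494733
Step 2: Raise to power p = 1:
  (0.494733)^1 = 0.494733
Step 3: Therefore mu(|f| > 29.43) <= 0.494733


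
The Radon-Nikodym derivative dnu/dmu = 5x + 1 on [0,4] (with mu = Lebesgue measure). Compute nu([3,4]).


nu(A) = integral_A (dnu/dmu) dmu = integral_3^4 (5x + 1) dx
Step 1: Antiderivative F(x) = (5/2)x^2 + 1x
Step 2: F(4) = (5/2)*4^2 + 1*4 = 40 + 4 = 44
Step 3: F(3) = (5/2)*3^2 + 1*3 = 22.5 + 3 = 25.5
Step 4: nu([3,4]) = F(4) - F(3) = 44 - 25.5 = 18.5


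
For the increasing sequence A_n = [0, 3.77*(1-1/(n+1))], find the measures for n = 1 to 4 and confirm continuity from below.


By continuity of measure from below: if A_n increases to A, then m(A_n) -> m(A).
Here A = [0, 3.77], so m(A) = 3.77
Step 1: a_1 = 3.77*(1 - 1/2) = 1.885, m(A_1) = 1.885
Step 2: a_2 = 3.77*(1 - 1/3) = 2.5133, m(A_2) = 2.5133
Step 3: a_3 = 3.77*(1 - 1/4) = 2.8275, m(A_3) = 2.8275
Step 4: a_4 = 3.77*(1 - 1/5) = 3.016, m(A_4) = 3.016
Limit: m(A_n) -> m([0,3.77]) = 3.77


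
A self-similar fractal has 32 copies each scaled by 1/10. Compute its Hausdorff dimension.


For a self-similar set with N copies scaled by 1/r:
dim_H = log(N)/log(r) = log(32)/log(10)
= 3.465736/2.302585
= 1.50515


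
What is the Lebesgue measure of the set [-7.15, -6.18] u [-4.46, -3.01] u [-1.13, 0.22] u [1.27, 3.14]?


For pairwise disjoint intervals, m(union) = sum of lengths.
= (-6.18 - -7.15) + (-3.01 - -4.46) + (0.22 - -1.13) + (3.14 - 1.27)
= 0.97 + 1.45 + 1.35 + 1.87
= 5.64


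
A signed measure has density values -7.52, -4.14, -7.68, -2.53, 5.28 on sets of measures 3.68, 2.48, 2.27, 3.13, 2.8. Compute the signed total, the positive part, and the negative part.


Step 1: Compute signed measure on each set:
  Set 1: -7.52 * 3.68 = -27.6736
  Set 2: -4.14 * 2.48 = -10.2672
  Set 3: -7.68 * 2.27 = -17.4336
  Set 4: -2.53 * 3.13 = -7.9189
  Set 5: 5.28 * 2.8 = 14.784
Step 2: Total signed measure = (-27.6736) + (-10.2672) + (-17.4336) + (-7.9189) + (14.784)
     = -48.5093
Step 3: Positive part mu+(X) = sum of positive contributions = 14.784
Step 4: Negative part mu-(X) = |sum of negative contributions| = 63.2933


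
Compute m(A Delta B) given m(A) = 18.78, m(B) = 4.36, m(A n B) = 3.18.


m(A Delta B) = m(A) + m(B) - 2*m(A n B)
= 18.78 + 4.36 - 2*3.18
= 18.78 + 4.36 - 6.36
= 16.78


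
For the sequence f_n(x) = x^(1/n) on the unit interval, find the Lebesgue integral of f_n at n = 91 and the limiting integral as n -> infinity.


At n = 91: f_91(x) = x^(1/91).
Step 1: integral(x^(1/91), 0, 1) = [x^(1/91+1) / (1/91+1)] from 0 to 1
     = 1 / (1/91 + 1) = 1 / ((91+1)/91) = 91/(91+1)
     = 91/92 = 0.98913
Step 2: As n -> infinity, f_n(x) = x^(1/n) -> 1 for x in (0,1], and f_n is increasing in n.
By MCT, lim_n integral(f_n) = integral(lim_n f_n) = integral(1, 0, 1) = 1.
Step 3: Verify convergence: 91/92 = 0.98913 -> 1


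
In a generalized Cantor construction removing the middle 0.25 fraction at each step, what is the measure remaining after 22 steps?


Step 1: At each step, fraction remaining = 1 - 0.25 = 0.75
Step 2: After 22 steps, measure = (0.75)^22
Result = 0.001784


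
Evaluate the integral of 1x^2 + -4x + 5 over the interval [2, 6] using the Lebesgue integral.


The Lebesgue integral of a Riemann-integrable function agrees with the Riemann integral.
Antiderivative F(x) = (1/3)x^3 + (-4/2)x^2 + 5x
F(6) = (1/3)*6^3 + (-4/2)*6^2 + 5*6
     = (1/3)*216 + (-4/2)*36 + 5*6
     = 72 + -72 + 30
     = 30
F(2) = 4.666667
Integral = F(6) - F(2) = 30 - 4.666667 = 25.333333


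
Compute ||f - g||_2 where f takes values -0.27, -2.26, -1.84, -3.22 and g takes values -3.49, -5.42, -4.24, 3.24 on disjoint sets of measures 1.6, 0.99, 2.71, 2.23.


Step 1: Compute differences f_i - g_i:
  -0.27 - -3.49 = 3.22
  -2.26 - -5.42 = 3.16
  -1.84 - -4.24 = 2.4
  -3.22 - 3.24 = -6.46
Step 2: Compute |diff|^2 * measure for each set:
  |3.22|^2 * 1.6 = 10.3684 * 1.6 = 16.58944
  |3.16|^2 * 0.99 = 9.9856 * 0.99 = 9.885744
  |2.4|^2 * 2.71 = 5.76 * 2.71 = 15.6096
  |-6.46|^2 * 2.23 = 41.7316 * 2.23 = 93.061468
Step 3: Sum = 135.146252
Step 4: ||f-g||_2 = (135.146252)^(1/2) = 11.625242


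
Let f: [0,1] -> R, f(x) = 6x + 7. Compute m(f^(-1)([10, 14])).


f^(-1)([10, 14]) = {x : 10 <= 6x + 7 <= 14}
Solving: (10 - 7)/6 <= x <= (14 - 7)/6
= [0.5, 1.166667]
Intersecting with [0,1]: [0.5, 1]
Measure = 1 - 0.5 = 0.5


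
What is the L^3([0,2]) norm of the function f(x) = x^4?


Step 1: ||f||_3 = (integral_0^2 |x^4|^3 dx)^(1/3)
     = (integral_0^2 x^12 dx)^(1/3)
Step 2: integral_0^2 x^12 dx = [x^13/(13)] from 0 to 2 = 2^13/13
     = 8192/13 = 630.153846
Step 3: ||f||_3 = (630.153846)^(1/3) = 8.573317


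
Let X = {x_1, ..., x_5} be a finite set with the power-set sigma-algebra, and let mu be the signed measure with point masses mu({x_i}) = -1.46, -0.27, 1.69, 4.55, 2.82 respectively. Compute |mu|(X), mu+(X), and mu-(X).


Step 1: Every measurable set is a union of atoms (the cells / points), so a Hahn decomposition is
  obtained by grouping atoms by sign: P = union of atoms with mu > 0, N = union of the remaining atoms.
  Atoms in P (indices): 3, 4, 5;  atoms in N (indices): 1, 2
  Positive values: 1.69, 4.55, 2.82
  Negative values: -1.46, -0.27
Step 2: mu+(X) = mu(P) = sum of positive atom values = 9.06
Step 3: mu-(X) = -mu(N) = sum of |negative atom values| = 1.73
Step 4: |mu|(X) = mu+(X) + mu-(X) = 9.06 + 1.73 = 10.79


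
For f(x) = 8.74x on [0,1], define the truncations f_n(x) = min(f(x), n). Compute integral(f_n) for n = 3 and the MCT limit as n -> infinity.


f(x) = 8.74x on [0,1]; f_n(x) = min(8.74x, n). At n = 3:
Step 1: f(x) reaches 3 at x = 3/8.74 = 0.343249
Step 2: integral(f_3) = integral(8.74x, 0, 0.343249) + integral(3, 0.343249, 1)
       = 8.74*0.343249^2/2 + 3*(1 - 0.343249)
       = 0.514874 + 1.970252
       = 2.485126
Step 3: As n -> infinity, f_n increases to f, so by MCT integral(f_n) -> integral(f) = 8.74/2 = 4.37.
Convergence: integral(f_3) = 2.485126 -> 4.37 as n -> infinity


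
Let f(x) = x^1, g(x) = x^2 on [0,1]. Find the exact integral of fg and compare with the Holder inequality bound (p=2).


Step 1: Exact integral of f*g = integral(x^3, 0, 1) = 1/4
     = 0.25
Step 2: Holder bound with p=2, q=2:
  ||f||_p = (integral x^2 dx)^(1/2) = (1/3)^(1/2) = 0.57735
  ||g||_q = (integral x^4 dx)^(1/2) = (1/5)^(1/2) = 0.447214
Step 3: Holder bound = ||f||_p * ||g||_q = 0.57735 * 0.447214 = 0.258199
Verification: 0.25 <= 0.258199 (Holder holds)


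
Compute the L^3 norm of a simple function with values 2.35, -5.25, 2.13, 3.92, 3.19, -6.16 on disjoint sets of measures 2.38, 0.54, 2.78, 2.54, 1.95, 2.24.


Step 1: Compute |f_i|^3 for each value:
  |2.35|^3 = 12.977875
  |-5.25|^3 = 144.703125
  |2.13|^3 = 9.663597
  |3.92|^3 = 60.236288
  |3.19|^3 = 32.461759
  |-6.16|^3 = 233.744896
Step 2: Multiply by measures and sum:
  12.977875 * 2.38 = 30.887343
  144.703125 * 0.54 = 78.139688
  9.663597 * 2.78 = 26.8648
  60.236288 * 2.54 = 153.000172
  32.461759 * 1.95 = 63.30043
  233.744896 * 2.24 = 523.588567
Sum = 30.887343 + 78.139688 + 26.8648 + 153.000172 + 63.30043 + 523.588567 = 875.780998
Step 3: Take the p-th root:
||f||_3 = (875.780998)^(1/3) = 9.567501


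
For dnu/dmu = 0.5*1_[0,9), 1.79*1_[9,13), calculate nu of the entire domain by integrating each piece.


Integrate each piece of the Radon-Nikodym derivative:
Step 1: integral_0^9 0.5 dx = 0.5*(9-0) = 0.5*9 = 4.5
Step 2: integral_9^13 1.79 dx = 1.79*(13-9) = 1.79*4 = 7.16
Total: 4.5 + 7.16 = 11.66


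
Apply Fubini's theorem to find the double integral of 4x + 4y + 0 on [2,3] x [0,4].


By Fubini, integrate in x first, then y.
Step 1: Fix y, integrate over x in [2,3]:
  integral(4x + 4y + 0, x=2..3)
  = 4*(3^2 - 2^2)/2 + (4y + 0)*(3 - 2)
  = 10 + (4y + 0)*1
  = 10 + 4y + 0
  = 10 + 4y
Step 2: Integrate over y in [0,4]:
  integral(10 + 4y, y=0..4)
  = 10*4 + 4*(4^2 - 0^2)/2
  = 40 + 32
  = 72


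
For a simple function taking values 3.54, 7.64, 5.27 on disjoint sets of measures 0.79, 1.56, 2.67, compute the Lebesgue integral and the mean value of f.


Step 1: Integral = sum(value_i * measure_i)
= 3.54*0.79 + 7.64*1.56 + 5.27*2.67
= 2.7966 + 11.9184 + 14.0709
= 28.7859
Step 2: Total measure of domain = 0.79 + 1.56 + 2.67 = 5.02
Step 3: Average value = 28.7859 / 5.02 = 5.734243


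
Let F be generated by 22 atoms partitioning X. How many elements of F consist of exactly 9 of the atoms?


Each element of F is a union of some subset of the 22 atoms.
Elements that are unions of exactly 9 atoms correspond to 9-element subsets of the 22 atoms.
Count = C(22, 9) = 22! / (9! * 13!) = 497420.


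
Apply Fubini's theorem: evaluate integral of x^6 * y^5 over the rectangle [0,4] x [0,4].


By Fubini's theorem, the double integral factors as a product of single integrals:
Step 1: integral_0^4 x^6 dx = [x^7/7] from 0 to 4
     = 4^7/7 = 2340.571429
Step 2: integral_0^4 y^5 dy = [y^6/6] from 0 to 4
     = 4^6/6 = 682.666667
Step 3: Double integral = 2340.571429 * 682.666667 = 1.597830e+06


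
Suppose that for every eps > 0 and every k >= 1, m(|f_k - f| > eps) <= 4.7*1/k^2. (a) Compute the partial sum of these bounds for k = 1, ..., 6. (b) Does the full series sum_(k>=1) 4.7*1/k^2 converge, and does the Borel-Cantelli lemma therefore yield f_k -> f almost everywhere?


Step 1: List the terms 4.7*1/k^2 for k = 1 to 6:
  k=1: 4.7
  k=2: 1.175
  k=3: 0.522222
  k=4: 0.29375
  k=5: 0.188
  k=6: 0.130556
Step 2: Partial sum = 4.7 + 1.175 + 0.522222 + 0.29375 + 0.188 + 0.130556
     = 7.009528
Step 3: The full series sum_(k>=1) 4.7*1/k^2 converges (p-series with p = 2 > 1; a constant multiple of a convergent series converges).
Step 4: Fix eps > 0. Since sum_k m(|f_k - f| > eps) < infinity, the Borel-Cantelli lemma gives
        m(limsup_k {|f_k - f| > eps}) = 0, i.e. for a.e. x, |f_k(x) - f(x)| <= eps for all large k.
        Applying this with eps = 1/j for j = 1, 2, ... and intersecting the countably many full-measure sets,
        for a.e. x we get limsup_k |f_k(x) - f(x)| <= 1/j for every j, hence f_k -> f almost everywhere.
Conclusion: series converges; Borel-Cantelli yields f_k -> f a.e.


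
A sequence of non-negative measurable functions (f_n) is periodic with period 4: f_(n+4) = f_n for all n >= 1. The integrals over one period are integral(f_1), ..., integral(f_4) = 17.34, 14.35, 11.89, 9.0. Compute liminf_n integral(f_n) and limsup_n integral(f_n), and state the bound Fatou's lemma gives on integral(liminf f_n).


The sequence (integral(f_n)) is periodic with period 4, repeating the values 17.34, 14.35, 11.89, 9.0 indefinitely.
Step 1: For a periodic sequence, every tail (a_m, a_(m+1), ...) contains all 4 period values infinitely often.
Step 2: Hence inf of every tail = min of the period values = min(17.34, 14.35, 11.89, 9.0) = 9.
        liminf_n integral(f_n) = sup over m of (inf of tail from m) = 9.
Step 3: Similarly sup of every tail = max of the period values = 17.34.
        limsup_n integral(f_n) = 17.34.
Step 4: Fatou's lemma: integral(liminf_n f_n) <= liminf_n integral(f_n) = 9.
        So the integral of the pointwise liminf is at most 9.


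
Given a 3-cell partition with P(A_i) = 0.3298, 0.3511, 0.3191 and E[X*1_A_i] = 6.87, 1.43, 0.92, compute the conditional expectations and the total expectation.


For each cell A_i: E[X|A_i] = E[X*1_A_i] / P(A_i)
Step 1: E[X|A_1] = 6.87 / 0.3298 = 20.830807
Step 2: E[X|A_2] = 1.43 / 0.3511 = 4.072914
Step 3: E[X|A_3] = 0.92 / 0.3191 = 2.883109
Verification: E[X] = sum E[X*1_A_i] = 6.87 + 1.43 + 0.92 = 9.22


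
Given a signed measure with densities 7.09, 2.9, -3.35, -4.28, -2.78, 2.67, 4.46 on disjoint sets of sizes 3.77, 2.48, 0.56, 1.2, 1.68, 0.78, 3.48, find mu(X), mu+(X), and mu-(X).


Step 1: Compute signed measure on each set:
  Set 1: 7.09 * 3.77 = 26.7293
  Set 2: 2.9 * 2.48 = 7.192
  Set 3: -3.35 * 0.56 = -1.876
  Set 4: -4.28 * 1.2 = -5.136
  Set 5: -2.78 * 1.68 = -4.6704
  Set 6: 2.67 * 0.78 = 2.0826
  Set 7: 4.46 * 3.48 = 15.5208
Step 2: Total signed measure = (26.7293) + (7.192) + (-1.876) + (-5.136) + (-4.6704) + (2.0826) + (15.5208)
     = 39.8423
Step 3: Positive part mu+(X) = sum of positive contributions = 51.5247
Step 4: Negative part mu-(X) = |sum of negative contributions| = 11.6824


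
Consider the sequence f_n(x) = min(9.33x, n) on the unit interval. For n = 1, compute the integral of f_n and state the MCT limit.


f(x) = 9.33x on [0,1]; f_n(x) = min(9.33x, n). At n = 1:
Step 1: f(x) reaches 1 at x = 1/9.33 = 0.107181
Step 2: integral(f_1) = integral(9.33x, 0, 0.107181) + integral(1, 0.107181, 1)
       = 9.33*0.107181^2/2 + 1*(1 - 0.107181)
       = 0.053591 + 0.892819
       = 0.946409
Step 3: As n -> infinity, f_n increases to f, so by MCT integral(f_n) -> integral(f) = 9.33/2 = 4.665.
Convergence: integral(f_1) = 0.946409 -> 4.665 as n -> infinity


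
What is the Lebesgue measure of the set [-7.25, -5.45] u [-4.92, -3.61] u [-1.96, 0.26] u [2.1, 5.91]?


For pairwise disjoint intervals, m(union) = sum of lengths.
= (-5.45 - -7.25) + (-3.61 - -4.92) + (0.26 - -1.96) + (5.91 - 2.1)
= 1.8 + 1.31 + 2.22 + 3.81
= 9.14


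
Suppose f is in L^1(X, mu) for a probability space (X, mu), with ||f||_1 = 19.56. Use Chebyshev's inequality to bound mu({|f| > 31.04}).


Chebyshev/Markov inequality: mu(|f| > eps) <= (||f||_p / eps)^p
Step 1: ||f||_1 / eps = 19.56 / 31.04 = 0.630155
Step 2: Raise to power p = 1:
  (0.630155)^1 = 0.630155
Step 3: Therefore mu(|f| > 31.04) <= 0.630155


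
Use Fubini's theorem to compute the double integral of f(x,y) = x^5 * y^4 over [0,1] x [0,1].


By Fubini's theorem, the double integral factors as a product of single integrals:
Step 1: integral_0^1 x^5 dx = [x^6/6] from 0 to 1
     = 1^6/6 = 0.166667
Step 2: integral_0^1 y^4 dy = [y^5/5] from 0 to 1
     = 1^5/5 = 0.2
Step 3: Double integral = 0.166667 * 0.2 = 0.033333


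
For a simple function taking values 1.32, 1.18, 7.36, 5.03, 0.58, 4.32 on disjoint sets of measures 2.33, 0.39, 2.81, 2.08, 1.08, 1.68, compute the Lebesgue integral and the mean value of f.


Step 1: Integral = sum(value_i * measure_i)
= 1.32*2.33 + 1.18*0.39 + 7.36*2.81 + 5.03*2.08 + 0.58*1.08 + 4.32*1.68
= 3.0756 + 0.4602 + 20.6816 + 10.4624 + 0.6264 + 7.2576
= 42.5638
Step 2: Total measure of domain = 2.33 + 0.39 + 2.81 + 2.08 + 1.08 + 1.68 = 10.37
Step 3: Average value = 42.5638 / 10.37 = 4.104513


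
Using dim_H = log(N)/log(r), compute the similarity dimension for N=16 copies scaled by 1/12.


For a self-similar set with N copies scaled by 1/r:
dim_H = log(N)/log(r) = log(16)/log(12)
= 2.772589/2.484907
= 1.115772


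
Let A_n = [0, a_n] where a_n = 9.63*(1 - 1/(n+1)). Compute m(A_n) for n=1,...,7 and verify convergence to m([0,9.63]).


By continuity of measure from below: if A_n increases to A, then m(A_n) -> m(A).
Here A = [0, 9.63], so m(A) = 9.63
Step 1: a_1 = 9.63*(1 - 1/2) = 4.815, m(A_1) = 4.815
Step 2: a_2 = 9.63*(1 - 1/3) = 6.42, m(A_2) = 6.42
Step 3: a_3 = 9.63*(1 - 1/4) = 7.2225, m(A_3) = 7.2225
Step 4: a_4 = 9.63*(1 - 1/5) = 7.704, m(A_4) = 7.704
Step 5: a_5 = 9.63*(1 - 1/6) = 8.025, m(A_5) = 8.025
Step 6: a_6 = 9.63*(1 - 1/7) = 8.2543, m(A_6) = 8.2543
Step 7: a_7 = 9.63*(1 - 1/8) = 8.4263, m(A_7) = 8.4263
Limit: m(A_n) -> m([0,9.63]) = 9.63


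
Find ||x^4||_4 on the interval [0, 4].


Step 1: ||f||_4 = (integral_0^4 |x^4|^4 dx)^(1/4)
     = (integral_0^4 x^16 dx)^(1/4)
Step 2: integral_0^4 x^16 dx = [x^17/(17)] from 0 to 4 = 4^17/17
     = 17179869184/17 = 1.010581e+09
Step 3: ||f||_4 = (1.010581e+09)^(1/4) = 178.296465


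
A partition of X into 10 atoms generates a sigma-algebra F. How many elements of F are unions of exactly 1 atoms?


Each element of F is a union of some subset of the 10 atoms.
Elements that are unions of exactly 1 atoms correspond to 1-element subsets of the 10 atoms.
Count = C(10, 1) = 10! / (1! * 9!) = 10.


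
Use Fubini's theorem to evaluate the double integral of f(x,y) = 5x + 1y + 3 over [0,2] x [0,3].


By Fubini, integrate in x first, then y.
Step 1: Fix y, integrate over x in [0,2]:
  integral(5x + 1y + 3, x=0..2)
  = 5*(2^2 - 0^2)/2 + (1y + 3)*(2 - 0)
  = 10 + (1y + 3)*2
  = 10 + 2y + 6
  = 16 + 2y
Step 2: Integrate over y in [0,3]:
  integral(16 + 2y, y=0..3)
  = 16*3 + 2*(3^2 - 0^2)/2
  = 48 + 9
  = 57


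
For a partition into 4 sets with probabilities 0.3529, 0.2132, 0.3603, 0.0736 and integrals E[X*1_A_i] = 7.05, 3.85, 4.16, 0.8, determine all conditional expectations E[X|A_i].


For each cell A_i: E[X|A_i] = E[X*1_A_i] / P(A_i)
Step 1: E[X|A_1] = 7.05 / 0.3529 = 19.977331
Step 2: E[X|A_2] = 3.85 / 0.2132 = 18.058161
Step 3: E[X|A_3] = 4.16 / 0.3603 = 11.545934
Step 4: E[X|A_4] = 0.8 / 0.0736 = 10.869565
Verification: E[X] = sum E[X*1_A_i] = 7.05 + 3.85 + 4.16 + 0.8 = 15.86


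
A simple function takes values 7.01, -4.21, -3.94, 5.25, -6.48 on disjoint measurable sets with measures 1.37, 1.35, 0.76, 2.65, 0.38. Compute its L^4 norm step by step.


Step 1: Compute |f_i|^4 for each value:
  |7.01|^4 = 2414.749428
  |-4.21|^4 = 314.143721
  |-3.94|^4 = 240.982157
  |5.25|^4 = 759.691406
  |-6.48|^4 = 1763.193692
Step 2: Multiply by measures and sum:
  2414.749428 * 1.37 = 3308.206716
  314.143721 * 1.35 = 424.094023
  240.982157 * 0.76 = 183.146439
  759.691406 * 2.65 = 2013.182227
  1763.193692 * 0.38 = 670.013603
Sum = 3308.206716 + 424.094023 + 183.146439 + 2013.182227 + 670.013603 = 6598.643008
Step 3: Take the p-th root:
||f||_4 = (6598.643008)^(1/4) = 9.012881


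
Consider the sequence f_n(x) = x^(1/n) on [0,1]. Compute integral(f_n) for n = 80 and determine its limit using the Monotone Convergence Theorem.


At n = 80: f_80(x) = x^(1/80).
Step 1: integral(x^(1/80), 0, 1) = [x^(1/80+1) / (1/80+1)] from 0 to 1
     = 1 / (1/80 + 1) = 1 / ((80+1)/80) = 80/(80+1)
     = 80/81 = 0.987654
Step 2: As n -> infinity, f_n(x) = x^(1/n) -> 1 for x in (0,1], and f_n is increasing in n.
By MCT, lim_n integral(f_n) = integral(lim_n f_n) = integral(1, 0, 1) = 1.
Step 3: Verify convergence: 80/81 = 0.987654 -> 1


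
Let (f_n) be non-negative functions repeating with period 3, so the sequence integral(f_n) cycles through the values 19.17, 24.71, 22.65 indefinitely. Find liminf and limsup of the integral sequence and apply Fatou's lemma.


The sequence (integral(f_n)) is periodic with period 3, repeating the values 19.17, 24.71, 22.65 indefinitely.
Step 1: For a periodic sequence, every tail (a_m, a_(m+1), ...) contains all 3 period values infinitely often.
Step 2: Hence inf of every tail = min of the period values = min(19.17, 24.71, 22.65) = 19.17.
        liminf_n integral(f_n) = sup over m of (inf of tail from m) = 19.17.
Step 3: Similarly sup of every tail = max of the period values = 24.71.
        limsup_n integral(f_n) = 24.71.
Step 4: Fatou's lemma: integral(liminf_n f_n) <= liminf_n integral(f_n) = 19.17.
        So the integral of the pointwise liminf is at most 19.17.


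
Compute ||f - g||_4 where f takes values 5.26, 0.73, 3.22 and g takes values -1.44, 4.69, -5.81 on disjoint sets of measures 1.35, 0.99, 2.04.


Step 1: Compute differences f_i - g_i:
  5.26 - -1.44 = 6.7
  0.73 - 4.69 = -3.96
  3.22 - -5.81 = 9.03
Step 2: Compute |diff|^4 * measure for each set:
  |6.7|^4 * 1.35 = 2015.1121 * 1.35 = 2720.401335
  |-3.96|^4 * 0.99 = 245.912579 * 0.99 = 243.453453
  |9.03|^4 * 2.04 = 6648.918373 * 2.04 = 13563.793481
Step 3: Sum = 16527.648268
Step 4: ||f-g||_4 = (16527.648268)^(1/4) = 11.338426


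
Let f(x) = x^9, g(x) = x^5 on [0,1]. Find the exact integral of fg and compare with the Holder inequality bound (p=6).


Step 1: Exact integral of f*g = integral(x^14, 0, 1) = 1/15
     = 0.066667
Step 2: Holder bound with p=6, q=1.2:
  ||f||_p = (integral x^54 dx)^(1/6) = (1/55)^(1/6) = 0.51279
  ||g||_q = (integral x^6 dx)^(1/1.2) = (1/7)^(1/1.2) = 0.197584
Step 3: Holder bound = ||f||_p * ||g||_q = 0.51279 * 0.197584 = 0.101319
Verification: 0.066667 <= 0.101319 (Holder holds)


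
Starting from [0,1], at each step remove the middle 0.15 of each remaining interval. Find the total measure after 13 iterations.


Step 1: At each step, fraction remaining = 1 - 0.15 = 0.85
Step 2: After 13 steps, measure = (0.85)^13
Result = 0.120905


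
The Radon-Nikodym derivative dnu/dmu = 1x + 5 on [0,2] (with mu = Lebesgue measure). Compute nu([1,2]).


nu(A) = integral_A (dnu/dmu) dmu = integral_1^2 (1x + 5) dx
Step 1: Antiderivative F(x) = (1/2)x^2 + 5x
Step 2: F(2) = (1/2)*2^2 + 5*2 = 2 + 10 = 12
Step 3: F(1) = (1/2)*1^2 + 5*1 = 0.5 + 5 = 5.5
Step 4: nu([1,2]) = F(2) - F(1) = 12 - 5.5 = 6.5


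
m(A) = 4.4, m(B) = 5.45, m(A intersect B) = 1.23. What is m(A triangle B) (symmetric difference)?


m(A Delta B) = m(A) + m(B) - 2*m(A n B)
= 4.4 + 5.45 - 2*1.23
= 4.4 + 5.45 - 2.46
= 7.39


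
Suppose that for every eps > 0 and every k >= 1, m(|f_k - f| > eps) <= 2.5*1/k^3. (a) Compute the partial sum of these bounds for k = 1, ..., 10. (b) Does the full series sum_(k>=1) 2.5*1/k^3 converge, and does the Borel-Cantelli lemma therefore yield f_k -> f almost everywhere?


Step 1: List the terms 2.5*1/k^3 for k = 1 to 10:
  k=1: 2.5
  k=2: 0.3125
  k=3: 0.092593
  k=4: 0.039062
  k=5: 0.02
  k=6: 0.011574
  k=7: 0.007289
  k=8: 0.004883
  k=9: 0.003429
  k=10: 0.0025
Step 2: Partial sum = 2.5 + 0.3125 + 0.092593 + 0.039062 + 0.02 + 0.011574 + 0.007289 + 0.004883 + 0.003429 + 0.0025
     = 2.99383
Step 3: The full series sum_(k>=1) 2.5*1/k^3 converges (p-series with p = 3 > 1; a constant multiple of a convergent series converges).
Step 4: Fix eps > 0. Since sum_k m(|f_k - f| > eps) < infinity, the Borel-Cantelli lemma gives
        m(limsup_k {|f_k - f| > eps}) = 0, i.e. for a.e. x, |f_k(x) - f(x)| <= eps for all large k.
        Applying this with eps = 1/j for j = 1, 2, ... and intersecting the countably many full-measure sets,
        for a.e. x we get limsup_k |f_k(x) - f(x)| <= 1/j for every j, hence f_k -> f almost everywhere.
Conclusion: series converges; Borel-Cantelli yields f_k -> f a.e.


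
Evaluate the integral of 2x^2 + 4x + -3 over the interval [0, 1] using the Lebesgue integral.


The Lebesgue integral of a Riemann-integrable function agrees with the Riemann integral.
Antiderivative F(x) = (2/3)x^3 + (4/2)x^2 + -3x
F(1) = (2/3)*1^3 + (4/2)*1^2 + -3*1
     = (2/3)*1 + (4/2)*1 + -3*1
     = 0.666667 + 2 + -3
     = -0.333333
F(0) = 0.0
Integral = F(1) - F(0) = -0.333333 - 0.0 = -0.333333


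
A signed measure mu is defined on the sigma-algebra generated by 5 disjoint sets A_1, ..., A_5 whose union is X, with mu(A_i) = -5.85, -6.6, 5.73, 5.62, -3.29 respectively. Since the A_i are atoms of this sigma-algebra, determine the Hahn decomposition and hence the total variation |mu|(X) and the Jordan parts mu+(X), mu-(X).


Step 1: Every measurable set is a union of atoms (the cells / points), so a Hahn decomposition is
  obtained by grouping atoms by sign: P = union of atoms with mu > 0, N = union of the remaining atoms.
  Atoms in P (indices): 3, 4;  atoms in N (indices): 1, 2, 5
  Positive values: 5.73, 5.62
  Negative values: -5.85, -6.6, -3.29
Step 2: mu+(X) = mu(P) = sum of positive atom values = 11.35
Step 3: mu-(X) = -mu(N) = sum of |negative atom values| = 15.74
Step 4: |mu|(X) = mu+(X) + mu-(X) = 11.35 + 15.74 = 27.09


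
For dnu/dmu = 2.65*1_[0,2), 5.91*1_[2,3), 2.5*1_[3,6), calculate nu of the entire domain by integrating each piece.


Integrate each piece of the Radon-Nikodym derivative:
Step 1: integral_0^2 2.65 dx = 2.65*(2-0) = 2.65*2 = 5.3
Step 2: integral_2^3 5.91 dx = 5.91*(3-2) = 5.91*1 = 5.91
Step 3: integral_3^6 2.5 dx = 2.5*(6-3) = 2.5*3 = 7.5
Total: 5.3 + 5.91 + 7.5 = 18.71


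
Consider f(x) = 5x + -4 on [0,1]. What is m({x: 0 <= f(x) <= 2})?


f^(-1)([0, 2]) = {x : 0 <= 5x + -4 <= 2}
Solving: (0 - -4)/5 <= x <= (2 - -4)/5
= [0.8, 1.2]
Intersecting with [0,1]: [0.8, 1]
Measure = 1 - 0.8 = 0.2


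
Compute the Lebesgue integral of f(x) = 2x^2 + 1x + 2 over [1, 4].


The Lebesgue integral of a Riemann-integrable function agrees with the Riemann integral.
Antiderivative F(x) = (2/3)x^3 + (1/2)x^2 + 2x
F(4) = (2/3)*4^3 + (1/2)*4^2 + 2*4
     = (2/3)*64 + (1/2)*16 + 2*4
     = 42.666667 + 8 + 8
     = 58.666667
F(1) = 3.166667
Integral = F(4) - F(1) = 58.666667 - 3.166667 = 55.5


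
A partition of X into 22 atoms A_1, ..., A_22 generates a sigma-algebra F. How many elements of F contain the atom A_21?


Each element of F is a union of some subset S of the 22 atoms.
The element contains A_21 iff A_21 is in S.
So we count subsets S of {A_1,...,A_22} with A_21 in S: choose freely among the other 21 atoms.
Count = 2^(22-1) = 2^21 = 2097152.


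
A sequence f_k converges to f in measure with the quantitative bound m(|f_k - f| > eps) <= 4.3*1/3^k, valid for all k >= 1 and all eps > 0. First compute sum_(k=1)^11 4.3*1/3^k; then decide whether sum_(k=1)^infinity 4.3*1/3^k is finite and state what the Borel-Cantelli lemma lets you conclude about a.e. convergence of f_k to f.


Step 1: List the terms 4.3*1/3^k for k = 1 to 11:
  k=1: 1.433333
  k=2: 0.477778
  k=3: 0.159259
  k=4: 0.053086
  k=5: 0.017695
  k=6: 0.005898
  k=7: 0.001966
  k=8: 6.553879e-04
  k=9: 2.184626e-04
  k=10: 7.282088e-05
  k=11: 2.427363e-05
Step 2: Partial sum = 1.433333 + 0.477778 + 0.159259 + 0.053086 + 0.017695 + 0.005898 + 0.001966 + 6.553879e-04 + 2.184626e-04 + 7.282088e-05 + 2.427363e-05
     = 2.149988
Step 3: The full series sum_(k>=1) 4.3*1/3^k converges (geometric series with ratio 1/3 < 1; a constant multiple of a convergent series converges).
Step 4: Fix eps > 0. Since sum_k m(|f_k - f| > eps) < infinity, the Borel-Cantelli lemma gives
        m(limsup_k {|f_k - f| > eps}) = 0, i.e. for a.e. x, |f_k(x) - f(x)| <= eps for all large k.
        Applying this with eps = 1/j for j = 1, 2, ... and intersecting the countably many full-measure sets,
        for a.e. x we get limsup_k |f_k(x) - f(x)| <= 1/j for every j, hence f_k -> f almost everywhere.
Conclusion: series converges; Borel-Cantelli yields f_k -> f a.e.


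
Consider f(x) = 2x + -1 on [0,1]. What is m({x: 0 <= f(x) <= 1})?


f^(-1)([0, 1]) = {x : 0 <= 2x + -1 <= 1}
Solving: (0 - -1)/2 <= x <= (1 - -1)/2
= [0.5, 1]
Intersecting with [0,1]: [0.5, 1]
Measure = 1 - 0.5 = 0.5


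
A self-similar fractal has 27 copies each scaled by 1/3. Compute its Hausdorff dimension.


For a self-similar set with N copies scaled by 1/r:
dim_H = log(N)/log(r) = log(27)/log(3)
= 3.295837/1.098612
= 3


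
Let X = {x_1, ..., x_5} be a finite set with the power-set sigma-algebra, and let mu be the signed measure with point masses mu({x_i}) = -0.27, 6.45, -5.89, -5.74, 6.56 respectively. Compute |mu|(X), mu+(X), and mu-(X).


Step 1: Every measurable set is a union of atoms (the cells / points), so a Hahn decomposition is
  obtained by grouping atoms by sign: P = union of atoms with mu > 0, N = union of the remaining atoms.
  Atoms in P (indices): 2, 5;  atoms in N (indices): 1, 3, 4
  Positive values: 6.45, 6.56
  Negative values: -0.27, -5.89, -5.74
Step 2: mu+(X) = mu(P) = sum of positive atom values = 13.01
Step 3: mu-(X) = -mu(N) = sum of |negative atom values| = 11.9
Step 4: |mu|(X) = mu+(X) + mu-(X) = 13.01 + 11.9 = 24.91


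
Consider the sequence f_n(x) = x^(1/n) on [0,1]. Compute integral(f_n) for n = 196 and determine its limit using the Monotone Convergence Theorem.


At n = 196: f_196(x) = x^(1/196).
Step 1: integral(x^(1/196), 0, 1) = [x^(1/196+1) / (1/196+1)] from 0 to 1
     = 1 / (1/196 + 1) = 1 / ((196+1)/196) = 196/(196+1)
     = 196/197 = 0.994924
Step 2: As n -> infinity, f_n(x) = x^(1/n) -> 1 for x in (0,1], and f_n is increasing in n.
By MCT, lim_n integral(f_n) = integral(lim_n f_n) = integral(1, 0, 1) = 1.
Step 3: Verify convergence: 196/197 = 0.994924 -> 1


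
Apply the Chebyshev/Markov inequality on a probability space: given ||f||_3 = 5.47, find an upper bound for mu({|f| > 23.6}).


Chebyshev/Markov inequality: mu(|f| > eps) <= (||f||_p / eps)^p
Step 1: ||f||_3 / eps = 5.47 / 23.6 = 0.23178
Step 2: Raise to power p = 3:
  (0.23178)^3 = 0.012452
Step 3: Therefore mu(|f| > 23.6) <= 0.012452


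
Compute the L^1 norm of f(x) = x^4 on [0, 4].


Step 1: ||f||_1 = (integral_0^4 |x^4|^1 dx)^(1/1)
     = (integral_0^4 x^4 dx)^(1/1)
Step 2: integral_0^4 x^4 dx = [x^5/(5)] from 0 to 4 = 4^5/5
     = 1024/5 = 204.8
Step 3: ||f||_1 = (204.8)^(1/1) = 204.8


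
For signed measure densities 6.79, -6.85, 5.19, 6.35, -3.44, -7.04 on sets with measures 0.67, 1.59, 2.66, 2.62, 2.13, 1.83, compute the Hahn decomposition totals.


Step 1: Compute signed measure on each set:
  Set 1: 6.79 * 0.67 = 4.5493
  Set 2: -6.85 * 1.59 = -10.8915
  Set 3: 5.19 * 2.66 = 13.8054
  Set 4: 6.35 * 2.62 = 16.637
  Set 5: -3.44 * 2.13 = -7.3272
  Set 6: -7.04 * 1.83 = -12.8832
Step 2: Total signed measure = (4.5493) + (-10.8915) + (13.8054) + (16.637) + (-7.3272) + (-12.8832)
     = 3.8898
Step 3: Positive part mu+(X) = sum of positive contributions = 34.9917
Step 4: Negative part mu-(X) = |sum of negative contributions| = 31.1019


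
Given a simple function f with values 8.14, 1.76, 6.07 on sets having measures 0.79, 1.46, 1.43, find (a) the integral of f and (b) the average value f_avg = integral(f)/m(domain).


Step 1: Integral = sum(value_i * measure_i)
= 8.14*0.79 + 1.76*1.46 + 6.07*1.43
= 6.4306 + 2.5696 + 8.6801
= 17.6803
Step 2: Total measure of domain = 0.79 + 1.46 + 1.43 = 3.68
Step 3: Average value = 17.6803 / 3.68 = 4.804429


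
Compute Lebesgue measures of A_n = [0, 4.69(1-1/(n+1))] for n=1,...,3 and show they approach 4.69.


By continuity of measure from below: if A_n increases to A, then m(A_n) -> m(A).
Here A = [0, 4.69], so m(A) = 4.69
Step 1: a_1 = 4.69*(1 - 1/2) = 2.345, m(A_1) = 2.345
Step 2: a_2 = 4.69*(1 - 1/3) = 3.1267, m(A_2) = 3.1267
Step 3: a_3 = 4.69*(1 - 1/4) = 3.5175, m(A_3) = 3.5175
Limit: m(A_n) -> m([0,4.69]) = 4.69


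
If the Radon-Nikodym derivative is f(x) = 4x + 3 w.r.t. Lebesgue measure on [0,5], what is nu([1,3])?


nu(A) = integral_A (dnu/dmu) dmu = integral_1^3 (4x + 3) dx
Step 1: Antiderivative F(x) = (4/2)x^2 + 3x
Step 2: F(3) = (4/2)*3^2 + 3*3 = 18 + 9 = 27
Step 3: F(1) = (4/2)*1^2 + 3*1 = 2 + 3 = 5
Step 4: nu([1,3]) = F(3) - F(1) = 27 - 5 = 22


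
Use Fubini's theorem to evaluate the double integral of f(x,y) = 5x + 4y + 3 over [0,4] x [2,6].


By Fubini, integrate in x first, then y.
Step 1: Fix y, integrate over x in [0,4]:
  integral(5x + 4y + 3, x=0..4)
  = 5*(4^2 - 0^2)/2 + (4y + 3)*(4 - 0)
  = 40 + (4y + 3)*4
  = 40 + 16y + 12
  = 52 + 16y
Step 2: Integrate over y in [2,6]:
  integral(52 + 16y, y=2..6)
  = 52*4 + 16*(6^2 - 2^2)/2
  = 208 + 256
  = 464


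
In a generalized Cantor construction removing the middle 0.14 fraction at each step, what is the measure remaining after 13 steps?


Step 1: At each step, fraction remaining = 1 - 0.14 = 0.86
Step 2: After 13 steps, measure = (0.86)^13
Result = 0.14076


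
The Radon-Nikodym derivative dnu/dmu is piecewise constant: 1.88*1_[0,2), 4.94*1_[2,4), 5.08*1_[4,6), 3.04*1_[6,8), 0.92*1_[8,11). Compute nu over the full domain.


Integrate each piece of the Radon-Nikodym derivative:
Step 1: integral_0^2 1.88 dx = 1.88*(2-0) = 1.88*2 = 3.76
Step 2: integral_2^4 4.94 dx = 4.94*(4-2) = 4.94*2 = 9.88
Step 3: integral_4^6 5.08 dx = 5.08*(6-4) = 5.08*2 = 10.16
Step 4: integral_6^8 3.04 dx = 3.04*(8-6) = 3.04*2 = 6.08
Step 5: integral_8^11 0.92 dx = 0.92*(11-8) = 0.92*3 = 2.76
Total: 3.76 + 9.88 + 10.16 + 6.08 + 2.76 = 32.64


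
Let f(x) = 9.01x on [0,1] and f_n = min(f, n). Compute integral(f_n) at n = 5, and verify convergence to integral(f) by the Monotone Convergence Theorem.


f(x) = 9.01x on [0,1]; f_n(x) = min(9.01x, n). At n = 5:
Step 1: f(x) reaches 5 at x = 5/9.01 = 0.554939
Step 2: integral(f_5) = integral(9.01x, 0, 0.554939) + integral(5, 0.554939, 1)
       = 9.01*0.554939^2/2 + 5*(1 - 0.554939)
       = 1.387347 + 2.225305
       = 3.612653
Step 3: As n -> infinity, f_n increases to f, so by MCT integral(f_n) -> integral(f) = 9.01/2 = 4.505.
Convergence: integral(f_5) = 3.612653 -> 4.505 as n -> infinity


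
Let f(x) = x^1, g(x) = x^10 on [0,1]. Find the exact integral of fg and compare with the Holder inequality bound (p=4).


Step 1: Exact integral of f*g = integral(x^11, 0, 1) = 1/12
     = 0.083333
Step 2: Holder bound with p=4, q=1.333333:
  ||f||_p = (integral x^4 dx)^(1/4) = (1/5)^(1/4) = 0.66874
  ||g||_q = (integral x^13.333333 dx)^(1/1.333333) = (1/14.333333)^(1/1.333333) = 0.13575
Step 3: Holder bound = ||f||_p * ||g||_q = 0.66874 * 0.13575 = 0.090781
Verification: 0.083333 <= 0.090781 (Holder holds)


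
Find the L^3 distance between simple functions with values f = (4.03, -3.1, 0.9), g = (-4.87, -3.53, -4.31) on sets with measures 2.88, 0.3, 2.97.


Step 1: Compute differences f_i - g_i:
  4.03 - -4.87 = 8.9
  -3.1 - -3.53 = 0.43
  0.9 - -4.31 = 5.21
Step 2: Compute |diff|^3 * measure for each set:
  |8.9|^3 * 2.88 = 704.969 * 2.88 = 2030.31072
  |0.43|^3 * 0.3 = 0.079507 * 0.3 = 0.023852
  |5.21|^3 * 2.97 = 141.420761 * 2.97 = 420.01966
Step 3: Sum = 2450.354232
Step 4: ||f-g||_3 = (2450.354232)^(1/3) = 13.481647


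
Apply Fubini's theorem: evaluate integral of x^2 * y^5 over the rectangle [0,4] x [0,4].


By Fubini's theorem, the double integral factors as a product of single integrals:
Step 1: integral_0^4 x^2 dx = [x^3/3] from 0 to 4
     = 4^3/3 = 21.333333
Step 2: integral_0^4 y^5 dy = [y^6/6] from 0 to 4
     = 4^6/6 = 682.666667
Step 3: Double integral = 21.333333 * 682.666667 = 14563.555556


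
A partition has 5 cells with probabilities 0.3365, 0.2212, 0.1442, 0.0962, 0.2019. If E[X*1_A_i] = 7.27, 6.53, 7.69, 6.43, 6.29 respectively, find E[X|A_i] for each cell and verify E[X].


For each cell A_i: E[X|A_i] = E[X*1_A_i] / P(A_i)
Step 1: E[X|A_1] = 7.27 / 0.3365 = 21.604755
Step 2: E[X|A_2] = 6.53 / 0.2212 = 29.520796
Step 3: E[X|A_3] = 7.69 / 0.1442 = 53.32871
Step 4: E[X|A_4] = 6.43 / 0.0962 = 66.839917
Step 5: E[X|A_5] = 6.29 / 0.2019 = 31.154037
Verification: E[X] = sum E[X*1_A_i] = 7.27 + 6.53 + 7.69 + 6.43 + 6.29 = 34.21


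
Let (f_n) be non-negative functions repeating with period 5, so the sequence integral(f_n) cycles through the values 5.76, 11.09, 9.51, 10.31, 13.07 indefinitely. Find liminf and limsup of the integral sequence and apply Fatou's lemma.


The sequence (integral(f_n)) is periodic with period 5, repeating the values 5.76, 11.09, 9.51, 10.31, 13.07 indefinitely.
Step 1: For a periodic sequence, every tail (a_m, a_(m+1), ...) contains all 5 period values infinitely often.
Step 2: Hence inf of every tail = min of the period values = min(5.76, 11.09, 9.51, 10.31, 13.07) = 5.76.
        liminf_n integral(f_n) = sup over m of (inf of tail from m) = 5.76.
Step 3: Similarly sup of every tail = max of the period values = 13.07.
        limsup_n integral(f_n) = 13.07.
Step 4: Fatou's lemma: integral(liminf_n f_n) <= liminf_n integral(f_n) = 5.76.
        So the integral of the pointwise liminf is at most 5.76.


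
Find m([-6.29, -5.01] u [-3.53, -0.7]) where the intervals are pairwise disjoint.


For pairwise disjoint intervals, m(union) = sum of lengths.
= (-5.01 - -6.29) + (-0.7 - -3.53)
= 1.28 + 2.83
= 4.11


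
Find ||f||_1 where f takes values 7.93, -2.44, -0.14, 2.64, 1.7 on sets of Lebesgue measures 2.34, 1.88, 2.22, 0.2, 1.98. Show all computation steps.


Step 1: Compute |f_i|^1 for each value:
  |7.93|^1 = 7.93
  |-2.44|^1 = 2.44
  |-0.14|^1 = 0.14
  |2.64|^1 = 2.64
  |1.7|^1 = 1.7
Step 2: Multiply by measures and sum:
  7.93 * 2.34 = 18.5562
  2.44 * 1.88 = 4.5872
  0.14 * 2.22 = 0.3108
  2.64 * 0.2 = 0.528
  1.7 * 1.98 = 3.366
Sum = 18.5562 + 4.5872 + 0.3108 + 0.528 + 3.366 = 27.3482
Step 3: Take the p-th root:
||f||_1 = (27.3482)^(1/1) = 27.3482


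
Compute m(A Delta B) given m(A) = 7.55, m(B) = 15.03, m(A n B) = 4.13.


m(A Delta B) = m(A) + m(B) - 2*m(A n B)
= 7.55 + 15.03 - 2*4.13
= 7.55 + 15.03 - 8.26
= 14.32


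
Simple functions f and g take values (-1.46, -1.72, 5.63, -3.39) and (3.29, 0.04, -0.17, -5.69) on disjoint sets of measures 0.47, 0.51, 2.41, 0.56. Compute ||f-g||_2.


Step 1: Compute differences f_i - g_i:
  -1.46 - 3.29 = -4.75
  -1.72 - 0.04 = -1.76
  5.63 - -0.17 = 5.8
  -3.39 - -5.69 = 2.3
Step 2: Compute |diff|^2 * measure for each set:
  |-4.75|^2 * 0.47 = 22.5625 * 0.47 = 10.604375
  |-1.76|^2 * 0.51 = 3.0976 * 0.51 = 1.579776
  |5.8|^2 * 2.41 = 33.64 * 2.41 = 81.0724
  |2.3|^2 * 0.56 = 5.29 * 0.56 = 2.9624
Step 3: Sum = 96.218951
Step 4: ||f-g||_2 = (96.218951)^(1/2) = 9.809126


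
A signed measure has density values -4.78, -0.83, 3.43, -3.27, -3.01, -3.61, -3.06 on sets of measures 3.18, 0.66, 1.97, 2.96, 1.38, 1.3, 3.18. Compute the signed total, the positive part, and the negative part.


Step 1: Compute signed measure on each set:
  Set 1: -4.78 * 3.18 = -15.2004
  Set 2: -0.83 * 0.66 = -0.5478
  Set 3: 3.43 * 1.97 = 6.7571
  Set 4: -3.27 * 2.96 = -9.6792
  Set 5: -3.01 * 1.38 = -4.1538
  Set 6: -3.61 * 1.3 = -4.693
  Set 7: -3.06 * 3.18 = -9.7308
Step 2: Total signed measure = (-15.2004) + (-0.5478) + (6.7571) + (-9.6792) + (-4.1538) + (-4.693) + (-9.7308)
     = -37.2479
Step 3: Positive part mu+(X) = sum of positive contributions = 6.7571
Step 4: Negative part mu-(X) = |sum of negative contributions| = 44.005


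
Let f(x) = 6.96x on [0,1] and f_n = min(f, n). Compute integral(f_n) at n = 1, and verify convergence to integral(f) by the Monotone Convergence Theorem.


f(x) = 6.96x on [0,1]; f_n(x) = min(6.96x, n). At n = 1:
Step 1: f(x) reaches 1 at x = 1/6.96 = 0.143678
Step 2: integral(f_1) = integral(6.96x, 0, 0.143678) + integral(1, 0.143678, 1)
       = 6.96*0.143678^2/2 + 1*(1 - 0.143678)
       = 0.071839 + 0.856322
       = 0.928161
Step 3: As n -> infinity, f_n increases to f, so by MCT integral(f_n) -> integral(f) = 6.96/2 = 3.48.
Convergence: integral(f_1) = 0.928161 -> 3.48 as n -> infinity


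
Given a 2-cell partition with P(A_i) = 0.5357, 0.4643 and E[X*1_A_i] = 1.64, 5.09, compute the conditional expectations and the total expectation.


For each cell A_i: E[X|A_i] = E[X*1_A_i] / P(A_i)
Step 1: E[X|A_1] = 1.64 / 0.5357 = 3.061415
Step 2: E[X|A_2] = 5.09 / 0.4643 = 10.96274
Verification: E[X] = sum E[X*1_A_i] = 1.64 + 5.09 = 6.73


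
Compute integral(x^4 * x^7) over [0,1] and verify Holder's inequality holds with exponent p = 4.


Step 1: Exact integral of f*g = integral(x^11, 0, 1) = 1/12
     = 0.083333
Step 2: Holder bound with p=4, q=1.333333:
  ||f||_p = (integral x^16 dx)^(1/4) = (1/17)^(1/4) = 0.492479
  ||g||_q = (integral x^9.333333 dx)^(1/1.333333) = (1/10.333333)^(1/1.333333) = 0.173508
Step 3: Holder bound = ||f||_p * ||g||_q = 0.492479 * 0.173508 = 0.085449
Verification: 0.083333 <= 0.085449 (Holder holds)


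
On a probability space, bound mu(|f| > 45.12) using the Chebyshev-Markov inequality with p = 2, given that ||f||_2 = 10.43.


Chebyshev/Markov inequality: mu(|f| > eps) <= (||f||_p / eps)^p
Step 1: ||f||_2 / eps = 10.43 / 45.12 = 0.231161
Step 2: Raise to power p = 2:
  (0.231161)^2 = 0.053436
Step 3: Therefore mu(|f| > 45.12) <= 0.053436


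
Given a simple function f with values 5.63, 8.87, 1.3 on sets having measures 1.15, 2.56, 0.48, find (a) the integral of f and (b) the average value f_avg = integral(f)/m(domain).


Step 1: Integral = sum(value_i * measure_i)
= 5.63*1.15 + 8.87*2.56 + 1.3*0.48
= 6.4745 + 22.7072 + 0.624
= 29.8057
Step 2: Total measure of domain = 1.15 + 2.56 + 0.48 = 4.19
Step 3: Average value = 29.8057 / 4.19 = 7.113532
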